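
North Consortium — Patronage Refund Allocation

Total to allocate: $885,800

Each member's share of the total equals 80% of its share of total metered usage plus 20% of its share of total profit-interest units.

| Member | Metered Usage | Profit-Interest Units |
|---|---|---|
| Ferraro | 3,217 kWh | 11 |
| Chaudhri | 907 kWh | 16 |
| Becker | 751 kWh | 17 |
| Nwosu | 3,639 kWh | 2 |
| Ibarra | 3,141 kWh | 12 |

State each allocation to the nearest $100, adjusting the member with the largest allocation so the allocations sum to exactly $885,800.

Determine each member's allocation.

Totals — metered usage 11,655, profit-interest units 58.
Combined weights (80% metered usage + 20% profit-interest units): Ferraro 0.2587; Chaudhri 0.1174; Becker 0.1102; Nwosu 0.2567; Ibarra 0.2570.
Pro-rata amounts: Ferraro 229,197.33; Chaudhri 104,018.57; Becker 97,588.04; Nwosu 227,365.16; Ibarra 227,630.91.
At nearest $100: Ferraro $229,200; Chaudhri $104,000; Becker $97,600; Nwosu $227,400; Ibarra $227,600. Sum = $885,800.
Rounded total matches; no reconciliation needed.

Ferraro: $229,200 · Chaudhri: $104,000 · Becker: $97,600 · Nwosu: $227,400 · Ibarra: $227,600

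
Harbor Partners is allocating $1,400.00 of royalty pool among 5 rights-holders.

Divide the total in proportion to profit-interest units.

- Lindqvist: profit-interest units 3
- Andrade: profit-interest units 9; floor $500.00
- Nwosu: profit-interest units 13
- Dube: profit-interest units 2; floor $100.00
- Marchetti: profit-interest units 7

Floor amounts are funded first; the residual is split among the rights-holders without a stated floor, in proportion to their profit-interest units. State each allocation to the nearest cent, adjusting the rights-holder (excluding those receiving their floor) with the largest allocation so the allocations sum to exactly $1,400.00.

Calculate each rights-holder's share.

Lindqvist: $104.35 | Andrade: $500.00 | Nwosu: $452.17 | Dube: $100.00 | Marchetti: $243.48

Guaranteed amounts: Andrade $500.00; Dube $100.00. Residual $800.00.
Residual split over remaining profit-interest units 23: Lindqvist 104.3478 → $104.35; Nwosu 452.1739 → $452.17; Marchetti 243.4783 → $243.48.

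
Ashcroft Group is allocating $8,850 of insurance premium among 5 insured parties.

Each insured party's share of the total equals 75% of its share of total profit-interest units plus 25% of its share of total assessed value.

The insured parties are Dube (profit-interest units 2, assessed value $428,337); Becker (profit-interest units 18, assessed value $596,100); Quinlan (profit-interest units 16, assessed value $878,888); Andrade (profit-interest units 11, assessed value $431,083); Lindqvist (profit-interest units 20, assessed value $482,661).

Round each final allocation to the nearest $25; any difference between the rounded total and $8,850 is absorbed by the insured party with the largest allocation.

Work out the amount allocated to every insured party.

Totals — profit-interest units 67, assessed value 2,817,069.
Blended shares (75% profit-interest units + 25% assessed value): Dube 0.0604; Becker 0.2544; Quinlan 0.2571; Andrade 0.1614; Lindqvist 0.2667.
Proportional shares: Dube 534.55; Becker 2,251.38; Quinlan 2,275.35; Andrade 1,428.31; Lindqvist 2,360.42.
Rounded to nearest $25: Dube $525; Becker $2,250; Quinlan $2,275; Andrade $1,425; Lindqvist $2,350. Sum = $8,825.
Difference $8,850 − $8,825 = +$25 applied to largest allocation (Lindqvist): Lindqvist becomes $2,375.

Dube: $525 · Becker: $2,250 · Quinlan: $2,275 · Andrade: $1,425 · Lindqvist: $2,375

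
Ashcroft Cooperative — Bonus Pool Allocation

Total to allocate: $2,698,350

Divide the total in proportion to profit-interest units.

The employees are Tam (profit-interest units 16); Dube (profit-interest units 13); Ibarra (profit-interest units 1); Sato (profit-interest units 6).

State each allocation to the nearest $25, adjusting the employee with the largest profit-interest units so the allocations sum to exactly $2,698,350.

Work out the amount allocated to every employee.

Tam: $1,199,275; Dube: $974,400; Ibarra: $74,950; Sato: $449,725

Sum of profit-interest units: 16 + 13 + 1 + 6 = 36.
Proportional shares: Tam 1,199,266.67; Dube 974,404.17; Ibarra 74,954.17; Sato 449,725.00.
After rounding ($25): Tam $1,199,275; Dube $974,400; Ibarra $74,950; Sato $449,725. Sum = $2,698,350.
Rounded total matches; no reconciliation needed.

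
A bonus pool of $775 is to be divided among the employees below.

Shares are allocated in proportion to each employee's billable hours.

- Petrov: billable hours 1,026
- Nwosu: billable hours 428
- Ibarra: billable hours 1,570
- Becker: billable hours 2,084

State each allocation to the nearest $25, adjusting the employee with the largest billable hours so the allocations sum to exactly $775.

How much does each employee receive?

Billable hours total: 5,108.
Pro-rata amounts: Petrov 1,026/5,108 × $775 = 155.67; Nwosu 428/5,108 × $775 = 64.94; Ibarra 1,570/5,108 × $775 = 238.20; Becker 2,084/5,108 × $775 = 316.19.
At nearest $25: Petrov $150; Nwosu $75; Ibarra $250; Becker $325. Sum = $800.
Difference $775 − $800 = −$25 applied to largest billable hours (Becker): Becker becomes $300.

Petrov: $150; Nwosu: $75; Ibarra: $250; Becker: $300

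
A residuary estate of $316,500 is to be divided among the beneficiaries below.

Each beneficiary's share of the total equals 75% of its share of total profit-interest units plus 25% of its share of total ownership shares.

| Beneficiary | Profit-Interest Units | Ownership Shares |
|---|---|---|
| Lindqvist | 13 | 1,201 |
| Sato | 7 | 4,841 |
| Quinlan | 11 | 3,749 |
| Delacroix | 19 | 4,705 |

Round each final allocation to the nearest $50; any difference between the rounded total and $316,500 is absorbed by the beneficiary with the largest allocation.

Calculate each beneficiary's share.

Profit-interest units total 50; ownership shares total 14,496.
Combined weights (75% profit-interest units + 25% ownership shares): Lindqvist 0.2157; Sato 0.1885; Quinlan 0.2297; Delacroix 0.3661.
Unrounded shares: Lindqvist 68,273.04; Sato 59,656.63; Quinlan 72,686.05; Delacroix 115,884.28.
At nearest $50: Lindqvist $68,250; Sato $59,650; Quinlan $72,700; Delacroix $115,900. Sum = $316,500.
Rounded total matches; no reconciliation needed.

Lindqvist: $68,250 · Sato: $59,650 · Quinlan: $72,700 · Delacroix: $115,900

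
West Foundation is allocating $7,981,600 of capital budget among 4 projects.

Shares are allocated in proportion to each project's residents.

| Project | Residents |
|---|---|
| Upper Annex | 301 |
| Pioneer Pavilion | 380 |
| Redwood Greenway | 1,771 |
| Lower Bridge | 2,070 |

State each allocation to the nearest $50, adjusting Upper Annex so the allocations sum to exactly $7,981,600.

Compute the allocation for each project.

Upper Annex: $531,350 | Pioneer Pavilion: $670,700 | Redwood Greenway: $3,125,900 | Lower Bridge: $3,653,650

Total residents = 4,522.
Raw shares: Upper Annex 301/4,522 × $7,981,600 = 531,282.97; Pioneer Pavilion 380/4,522 × $7,981,600 = 670,722.69; Redwood Greenway 1,771/4,522 × $7,981,600 = 3,125,920.74; Lower Bridge 2,070/4,522 × $7,981,600 = 3,653,673.60.
After rounding ($50): Upper Annex $531,300; Pioneer Pavilion $670,700; Redwood Greenway $3,125,900; Lower Bridge $3,653,650. Sum = $7,981,550.
Difference $7,981,600 − $7,981,550 = +$50 applied to Upper Annex: Upper Annex becomes $531,350.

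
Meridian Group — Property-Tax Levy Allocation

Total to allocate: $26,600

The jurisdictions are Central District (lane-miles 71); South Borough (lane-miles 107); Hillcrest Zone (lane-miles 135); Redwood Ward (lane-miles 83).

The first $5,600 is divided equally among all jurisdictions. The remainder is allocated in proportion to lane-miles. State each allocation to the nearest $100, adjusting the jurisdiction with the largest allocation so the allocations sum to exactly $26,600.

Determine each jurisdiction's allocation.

$5,600 shared equally gives $1,400 per jurisdiction.
Remainder $21,000 by lane-miles (total 396): Central District 3,765.15 → $3,800; South Borough 5,674.24 → $5,700; Hillcrest Zone 7,159.09 → $7,200; Redwood Ward 4,401.52 → $4,400.
Rounding difference −$100 on remainder applied to Hillcrest Zone.
Totals: Central District $1,400 + $3,800 = $5,200; South Borough $1,400 + $5,700 = $7,100; Hillcrest Zone $1,400 + $7,100 = $8,500; Redwood Ward $1,400 + $4,400 = $5,800.

Central District: $5,200 · South Borough: $7,100 · Hillcrest Zone: $8,500 · Redwood Ward: $5,800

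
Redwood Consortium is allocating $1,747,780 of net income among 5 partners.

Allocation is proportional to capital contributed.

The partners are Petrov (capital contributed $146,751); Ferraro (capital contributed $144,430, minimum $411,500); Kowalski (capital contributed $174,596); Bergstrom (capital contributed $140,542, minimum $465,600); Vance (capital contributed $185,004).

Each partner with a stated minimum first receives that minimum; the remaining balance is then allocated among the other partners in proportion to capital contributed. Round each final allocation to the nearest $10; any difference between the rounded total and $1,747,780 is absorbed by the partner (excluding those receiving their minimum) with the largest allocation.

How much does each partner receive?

Guaranteed amounts: Ferraro $411,500; Bergstrom $465,600. Balance $870,680.
Balance split over remaining capital contributed 506,351: Petrov 252,341.08 → $252,340; Kowalski 300,221.08 → $300,220; Vance 318,117.83 → $318,120.

Petrov: $252,340; Ferraro: $411,500; Kowalski: $300,220; Bergstrom: $465,600; Vance: $318,120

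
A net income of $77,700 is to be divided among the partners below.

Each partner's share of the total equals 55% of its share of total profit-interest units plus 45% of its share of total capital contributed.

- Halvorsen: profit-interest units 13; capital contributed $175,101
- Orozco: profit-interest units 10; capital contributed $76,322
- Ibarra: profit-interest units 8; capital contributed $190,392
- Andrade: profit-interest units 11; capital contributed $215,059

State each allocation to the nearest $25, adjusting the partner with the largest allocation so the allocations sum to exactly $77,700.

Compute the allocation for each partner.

Profit-interest units total 42; capital contributed total 656,874.
Blended shares (55% profit-interest units + 45% capital contributed): Halvorsen 0.2902; Orozco 0.1832; Ibarra 0.2352; Andrade 0.2914.
Proportional shares: Halvorsen 22,548.02; Orozco 14,237.57; Ibarra 18,274.45; Andrade 22,639.96.
Rounded to nearest $25: Halvorsen $22,550; Orozco $14,250; Ibarra $18,275; Andrade $22,650. Sum = $77,725.
Difference $77,700 − $77,725 = −$25 applied to largest allocation (Andrade): Andrade becomes $22,625.

Halvorsen: $22,550 · Orozco: $14,250 · Ibarra: $18,275 · Andrade: $22,625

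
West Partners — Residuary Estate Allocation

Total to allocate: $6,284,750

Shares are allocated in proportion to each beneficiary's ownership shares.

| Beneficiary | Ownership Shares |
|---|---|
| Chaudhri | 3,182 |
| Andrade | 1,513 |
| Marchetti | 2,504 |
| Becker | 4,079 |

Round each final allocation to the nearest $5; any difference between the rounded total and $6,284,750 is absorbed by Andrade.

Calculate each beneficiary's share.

Chaudhri: $1,773,195 · Andrade: $843,125 · Marchetti: $1,395,375 · Becker: $2,273,055

Total ownership shares = 11,278.
Pro-rata amounts: Chaudhri 3,182/11,278 × $6,284,750 = 1,773,193.34; Andrade 1,513/11,278 × $6,284,750 = 843,130.59; Marchetti 2,504/11,278 × $6,284,750 = 1,395,372.76; Becker 4,079/11,278 × $6,284,750 = 2,273,053.31.
At nearest $5: Chaudhri $1,773,195; Andrade $843,130; Marchetti $1,395,375; Becker $2,273,055. Sum = $6,284,755.
Difference $6,284,750 − $6,284,755 = −$5 applied to Andrade: Andrade becomes $843,125.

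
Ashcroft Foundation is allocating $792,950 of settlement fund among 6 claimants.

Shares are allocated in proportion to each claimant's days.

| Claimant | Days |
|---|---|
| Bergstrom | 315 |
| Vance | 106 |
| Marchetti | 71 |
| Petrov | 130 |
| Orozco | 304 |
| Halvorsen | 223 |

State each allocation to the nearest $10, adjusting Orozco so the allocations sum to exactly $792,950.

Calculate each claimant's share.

Bergstrom: $217,390 | Vance: $73,150 | Marchetti: $49,000 | Petrov: $89,720 | Orozco: $209,790 | Halvorsen: $153,900

Total days = 1,149.
Pro-rata amounts: Bergstrom 315/1,149 × $792,950 = 217,388.38; Vance 106/1,149 × $792,950 = 73,152.92; Marchetti 71/1,149 × $792,950 = 48,998.65; Petrov 130/1,149 × $792,950 = 89,715.84; Orozco 304/1,149 × $792,950 = 209,797.04; Halvorsen 223/1,149 × $792,950 = 153,897.17.
Rounded to nearest $10: Bergstrom $217,390; Vance $73,150; Marchetti $49,000; Petrov $89,720; Orozco $209,800; Halvorsen $153,900. Sum = $792,960.
Difference $792,950 − $792,960 = −$10 applied to Orozco: Orozco becomes $209,790.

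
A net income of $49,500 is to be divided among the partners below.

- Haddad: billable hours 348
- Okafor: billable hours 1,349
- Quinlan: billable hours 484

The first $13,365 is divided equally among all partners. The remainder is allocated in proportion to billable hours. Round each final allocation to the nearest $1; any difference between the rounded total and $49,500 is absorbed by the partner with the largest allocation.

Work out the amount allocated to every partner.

First tranche $13,365 split equally: $4,455 each.
Remainder $36,135 by billable hours (total 2,181): Haddad 5,765.69 → $5,766; Okafor 22,350.35 → $22,350; Quinlan 8,018.95 → $8,019.
Totals: Haddad $4,455 + $5,766 = $10,221; Okafor $4,455 + $22,350 = $26,805; Quinlan $4,455 + $8,019 = $12,474.

Haddad: $10,221 | Okafor: $26,805 | Quinlan: $12,474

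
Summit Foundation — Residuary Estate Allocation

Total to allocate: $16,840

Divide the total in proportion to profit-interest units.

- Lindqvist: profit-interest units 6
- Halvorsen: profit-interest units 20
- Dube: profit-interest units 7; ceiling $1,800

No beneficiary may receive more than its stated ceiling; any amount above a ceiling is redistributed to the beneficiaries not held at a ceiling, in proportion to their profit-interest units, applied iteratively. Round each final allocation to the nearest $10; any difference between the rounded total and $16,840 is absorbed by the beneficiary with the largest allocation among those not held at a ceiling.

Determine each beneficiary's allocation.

Lindqvist: $3,470 | Halvorsen: $11,570 | Dube: $1,800

Combined profit-interest units = 33.
Pro-rata shares before constraints: Lindqvist 3,061.82; Halvorsen 10,206.06; Dube 3,572.12.
Cap binds for Dube ($1,800); residual $15,040 reallocated over remaining profit-interest units 26.
Shares after redistribution: Lindqvist 3,470.77 → $3,470; Halvorsen 11,569.23 → $11,570.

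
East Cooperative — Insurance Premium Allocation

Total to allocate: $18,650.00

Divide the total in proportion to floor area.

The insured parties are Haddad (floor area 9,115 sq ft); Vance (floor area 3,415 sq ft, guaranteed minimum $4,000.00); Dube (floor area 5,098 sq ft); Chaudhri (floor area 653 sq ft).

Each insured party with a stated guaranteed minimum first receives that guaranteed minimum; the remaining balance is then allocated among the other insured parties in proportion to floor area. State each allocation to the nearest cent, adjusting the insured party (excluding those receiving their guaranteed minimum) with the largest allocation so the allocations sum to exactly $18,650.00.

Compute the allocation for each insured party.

Fund the minimums — Vance $4,000.00. Balance $14,650.00.
Balance split over remaining floor area 14,866: Haddad 8,982.5609 → $8,982.56; Dube 5,023.9271 → $5,023.93; Chaudhri 643.5120 → $643.51.

Haddad: $8,982.56; Vance: $4,000.00; Dube: $5,023.93; Chaudhri: $643.51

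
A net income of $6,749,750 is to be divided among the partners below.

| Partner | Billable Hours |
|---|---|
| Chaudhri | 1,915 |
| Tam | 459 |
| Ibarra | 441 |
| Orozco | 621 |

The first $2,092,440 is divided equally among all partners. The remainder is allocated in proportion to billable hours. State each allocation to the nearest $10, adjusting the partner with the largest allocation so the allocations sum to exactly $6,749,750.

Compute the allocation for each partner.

Equal tier: $2,092,440 ÷ 4 = $523,110 apiece.
Remainder $4,657,310 by billable hours (total 3,436): Chaudhri 2,595,677.72 → $2,595,680; Tam 622,149.39 → $622,150; Ibarra 597,751.37 → $597,750; Orozco 841,731.52 → $841,730.
Totals: Chaudhri $523,110 + $2,595,680 = $3,118,790; Tam $523,110 + $622,150 = $1,145,260; Ibarra $523,110 + $597,750 = $1,120,860; Orozco $523,110 + $841,730 = $1,364,840.

Chaudhri: $3,118,790; Tam: $1,145,260; Ibarra: $1,120,860; Orozco: $1,364,840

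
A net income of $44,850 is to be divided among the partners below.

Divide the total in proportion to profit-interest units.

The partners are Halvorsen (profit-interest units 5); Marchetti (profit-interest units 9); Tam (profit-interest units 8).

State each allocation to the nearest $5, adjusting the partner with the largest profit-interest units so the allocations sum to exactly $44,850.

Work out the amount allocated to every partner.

Halvorsen: $10,195 | Marchetti: $18,345 | Tam: $16,310

Combined profit-interest units = 22.
Unrounded shares: Halvorsen 5/22 × $44,850 = 10,193.18; Marchetti 9/22 × $44,850 = 18,347.73; Tam 8/22 × $44,850 = 16,309.09.
At nearest $5: Halvorsen $10,195; Marchetti $18,350; Tam $16,310. Sum = $44,855.
Difference $44,850 − $44,855 = −$5 applied to largest profit-interest units (Marchetti): Marchetti becomes $18,345.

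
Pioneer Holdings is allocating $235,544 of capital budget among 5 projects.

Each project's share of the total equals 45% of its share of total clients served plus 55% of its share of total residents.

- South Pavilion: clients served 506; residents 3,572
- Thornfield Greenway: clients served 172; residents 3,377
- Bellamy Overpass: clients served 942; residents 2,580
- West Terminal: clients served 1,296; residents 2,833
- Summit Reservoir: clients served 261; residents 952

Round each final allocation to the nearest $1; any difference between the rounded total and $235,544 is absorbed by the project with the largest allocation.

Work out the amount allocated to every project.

Clients served total 3,177; residents total 13,314.
Blended shares (45% clients served + 55% residents): South Pavilion 0.2192; Thornfield Greenway 0.1639; Bellamy Overpass 0.2400; West Terminal 0.3006; Summit Reservoir 0.0763.
Proportional shares: South Pavilion 51,638.39; Thornfield Greenway 38,597.69; Bellamy Overpass 56,532.28; West Terminal 70,804.61; Summit Reservoir 17,971.03.
At nearest $1: South Pavilion $51,638; Thornfield Greenway $38,598; Bellamy Overpass $56,532; West Terminal $70,805; Summit Reservoir $17,971. Sum = $235,544.
Sum already equals the total — no adjustment.

South Pavilion: $51,638 · Thornfield Greenway: $38,598 · Bellamy Overpass: $56,532 · West Terminal: $70,805 · Summit Reservoir: $17,971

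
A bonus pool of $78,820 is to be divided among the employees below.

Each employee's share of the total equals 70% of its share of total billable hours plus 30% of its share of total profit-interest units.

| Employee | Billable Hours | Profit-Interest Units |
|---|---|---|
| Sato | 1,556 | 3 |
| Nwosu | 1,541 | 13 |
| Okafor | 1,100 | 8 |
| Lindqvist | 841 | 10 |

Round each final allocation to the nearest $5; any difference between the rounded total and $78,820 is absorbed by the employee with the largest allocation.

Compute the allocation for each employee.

Sato: $19,125 · Nwosu: $25,920 · Okafor: $17,610 · Lindqvist: $16,165

Billable hours total 5,038; profit-interest units total 34.
Combined weights (70% billable hours + 30% profit-interest units): Sato 0.2427; Nwosu 0.3288; Okafor 0.2234; Lindqvist 0.2051.
Proportional shares: Sato 19,127.05; Nwosu 25,917.48; Okafor 17,610.49; Lindqvist 16,164.97.
At nearest $5: Sato $19,125; Nwosu $25,915; Okafor $17,610; Lindqvist $16,165. Sum = $78,815.
Difference $78,820 − $78,815 = +$5 applied to largest allocation (Nwosu): Nwosu becomes $25,920.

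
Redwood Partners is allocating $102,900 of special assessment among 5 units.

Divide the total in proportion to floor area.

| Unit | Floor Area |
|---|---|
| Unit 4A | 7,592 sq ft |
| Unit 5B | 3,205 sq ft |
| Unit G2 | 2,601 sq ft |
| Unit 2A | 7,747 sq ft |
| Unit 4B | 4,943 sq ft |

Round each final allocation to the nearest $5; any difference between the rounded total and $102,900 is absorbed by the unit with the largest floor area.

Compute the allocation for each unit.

Total floor area = 26,088.
Raw shares: Unit 4A 7,592/26,088 × $102,900 = 29,945.45; Unit 5B 3,205/26,088 × $102,900 = 12,641.62; Unit G2 2,601/26,088 × $102,900 = 10,259.23; Unit 2A 7,747/26,088 × $102,900 = 30,556.82; Unit 4B 4,943/26,088 × $102,900 = 19,496.88.
After rounding ($5): Unit 4A $29,945; Unit 5B $12,640; Unit G2 $10,260; Unit 2A $30,555; Unit 4B $19,495. Sum = $102,895.
Difference $102,900 − $102,895 = +$5 applied to largest floor area (Unit 2A): Unit 2A becomes $30,560.

Unit 4A: $29,945 | Unit 5B: $12,640 | Unit G2: $10,260 | Unit 2A: $30,560 | Unit 4B: $19,495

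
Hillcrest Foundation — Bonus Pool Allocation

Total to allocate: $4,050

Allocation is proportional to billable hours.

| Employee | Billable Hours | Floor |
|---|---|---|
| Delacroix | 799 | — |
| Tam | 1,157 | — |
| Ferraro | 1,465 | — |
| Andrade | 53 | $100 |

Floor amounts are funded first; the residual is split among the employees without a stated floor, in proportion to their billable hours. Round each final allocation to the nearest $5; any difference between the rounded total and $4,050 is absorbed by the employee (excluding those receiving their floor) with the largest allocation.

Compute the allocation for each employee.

Delacroix: $925 | Tam: $1,335 | Ferraro: $1,690 | Andrade: $100

Fund the minimums — Andrade $100. Residual $3,950.
Residual split over remaining billable hours 3,421: Delacroix 922.55 → $925; Tam 1,335.91 → $1,335; Ferraro 1,691.54 → $1,690.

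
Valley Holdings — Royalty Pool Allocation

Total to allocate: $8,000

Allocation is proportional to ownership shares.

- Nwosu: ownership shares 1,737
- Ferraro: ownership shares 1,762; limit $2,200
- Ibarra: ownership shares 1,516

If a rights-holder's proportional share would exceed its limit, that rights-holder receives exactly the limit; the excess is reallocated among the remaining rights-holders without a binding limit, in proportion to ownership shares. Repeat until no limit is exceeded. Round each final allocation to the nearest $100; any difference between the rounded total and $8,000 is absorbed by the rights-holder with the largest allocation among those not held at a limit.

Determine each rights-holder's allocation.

Ownership shares total: 5,015.
Proportional shares (ignoring caps): Nwosu 2,770.89; Ferraro 2,810.77; Ibarra 2,418.34.
Held at cap: Ferraro ($2,200); balance $5,800 reallocated over remaining ownership shares 3,253.
Redistributed shares: Nwosu 3,097.02 → $3,100; Ibarra 2,702.98 → $2,700.

Nwosu: $3,100 · Ferraro: $2,200 · Ibarra: $2,700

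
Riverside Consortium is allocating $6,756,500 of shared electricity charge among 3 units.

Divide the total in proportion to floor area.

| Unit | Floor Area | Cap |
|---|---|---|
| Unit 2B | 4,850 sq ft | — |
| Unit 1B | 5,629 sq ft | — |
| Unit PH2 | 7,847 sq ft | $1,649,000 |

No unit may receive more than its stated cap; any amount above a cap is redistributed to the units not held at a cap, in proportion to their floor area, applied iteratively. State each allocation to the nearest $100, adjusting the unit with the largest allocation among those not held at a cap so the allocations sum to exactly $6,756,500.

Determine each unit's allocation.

Total floor area = 18,326.
Proportional shares (ignoring caps): Unit 2B 1,788,116.61; Unit 1B 2,075,321.32; Unit PH2 2,893,062.07.
Held at cap: Unit PH2 ($1,649,000); remaining pool $5,107,500 reallocated over remaining floor area 10,479.
Remaining shares: Unit 2B 2,363,906.38 → $2,363,900; Unit 1B 2,743,593.62 → $2,743,600.

Unit 2B: $2,363,900; Unit 1B: $2,743,600; Unit PH2: $1,649,000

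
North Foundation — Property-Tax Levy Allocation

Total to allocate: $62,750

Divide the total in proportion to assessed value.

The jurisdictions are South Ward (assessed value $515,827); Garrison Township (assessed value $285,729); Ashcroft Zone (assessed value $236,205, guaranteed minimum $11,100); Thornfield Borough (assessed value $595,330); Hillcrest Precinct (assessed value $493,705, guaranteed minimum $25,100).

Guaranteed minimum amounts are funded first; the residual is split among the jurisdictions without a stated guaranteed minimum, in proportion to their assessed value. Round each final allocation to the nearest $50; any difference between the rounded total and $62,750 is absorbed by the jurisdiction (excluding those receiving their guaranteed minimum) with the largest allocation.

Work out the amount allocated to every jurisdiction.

Fund the minimums — Ashcroft Zone $11,100; Hillcrest Precinct $25,100. Remaining pool $26,550.
Remaining pool split over remaining assessed value 1,396,886: South Ward 9,804.10 → $9,800; Garrison Township 5,430.73 → $5,450; Thornfield Borough 11,315.18 → $11,300.

South Ward: $9,800 | Garrison Township: $5,450 | Ashcroft Zone: $11,100 | Thornfield Borough: $11,300 | Hillcrest Precinct: $25,100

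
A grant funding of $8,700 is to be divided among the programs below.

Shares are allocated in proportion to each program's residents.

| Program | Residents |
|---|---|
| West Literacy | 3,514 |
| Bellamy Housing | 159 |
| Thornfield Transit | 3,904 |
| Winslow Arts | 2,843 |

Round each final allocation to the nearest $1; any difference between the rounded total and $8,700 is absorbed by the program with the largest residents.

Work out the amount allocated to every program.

Residents total: 10,420.
Unrounded shares: West Literacy 3,514/10,420 × $8,700 = 2,933.95; Bellamy Housing 159/10,420 × $8,700 = 132.75; Thornfield Transit 3,904/10,420 × $8,700 = 3,259.58; Winslow Arts 2,843/10,420 × $8,700 = 2,373.71.
After rounding ($1): West Literacy $2,934; Bellamy Housing $133; Thornfield Transit $3,260; Winslow Arts $2,374. Sum = $8,701.
Difference $8,700 − $8,701 = −$1 applied to largest residents (Thornfield Transit): Thornfield Transit becomes $3,259.

West Literacy: $2,934; Bellamy Housing: $133; Thornfield Transit: $3,259; Winslow Arts: $2,374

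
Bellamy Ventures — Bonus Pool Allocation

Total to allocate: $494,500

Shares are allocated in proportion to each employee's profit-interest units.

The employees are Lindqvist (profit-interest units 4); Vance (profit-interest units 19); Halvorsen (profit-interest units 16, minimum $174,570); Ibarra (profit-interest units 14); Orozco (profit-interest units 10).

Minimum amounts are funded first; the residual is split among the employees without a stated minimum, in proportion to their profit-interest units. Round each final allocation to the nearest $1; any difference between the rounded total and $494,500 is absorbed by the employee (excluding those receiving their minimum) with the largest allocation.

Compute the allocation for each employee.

Fund the minimums — Halvorsen $174,570. Remaining pool $319,930.
Remaining pool split over remaining profit-interest units 47: Lindqvist 27,228.09 → $27,228; Vance 129,333.40 → $129,333; Ibarra 95,298.30 → $95,298; Orozco 68,070.21 → $68,070.
Rounding difference +$1 applied to Vance → $129,334.

Lindqvist: $27,228 | Vance: $129,334 | Halvorsen: $174,570 | Ibarra: $95,298 | Orozco: $68,070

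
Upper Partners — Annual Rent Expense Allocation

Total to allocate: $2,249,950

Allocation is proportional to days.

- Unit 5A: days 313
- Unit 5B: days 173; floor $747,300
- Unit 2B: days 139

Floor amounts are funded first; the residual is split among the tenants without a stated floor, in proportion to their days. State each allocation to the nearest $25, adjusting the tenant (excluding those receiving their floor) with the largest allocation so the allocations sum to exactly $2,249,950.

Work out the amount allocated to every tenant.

Guaranteed amounts: Unit 5B $747,300. Balance $1,502,650.
Balance split over remaining days 452: Unit 5A 1,040,551.88 → $1,040,550; Unit 2B 462,098.12 → $462,100.

Unit 5A: $1,040,550 | Unit 5B: $747,300 | Unit 2B: $462,100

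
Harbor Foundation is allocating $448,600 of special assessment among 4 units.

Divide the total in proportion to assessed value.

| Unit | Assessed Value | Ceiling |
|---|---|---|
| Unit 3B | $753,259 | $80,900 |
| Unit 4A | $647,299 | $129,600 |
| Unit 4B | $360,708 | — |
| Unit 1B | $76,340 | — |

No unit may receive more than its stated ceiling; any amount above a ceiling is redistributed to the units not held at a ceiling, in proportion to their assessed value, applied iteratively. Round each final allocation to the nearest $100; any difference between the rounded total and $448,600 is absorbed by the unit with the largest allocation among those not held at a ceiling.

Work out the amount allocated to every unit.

Unit 3B: $80,900; Unit 4A: $129,600; Unit 4B: $196,500; Unit 1B: $41,600

Total assessed value = 1,837,606.
Unconstrained shares: Unit 3B 183,887.07; Unit 4A 158,019.91; Unit 4B 88,056.75; Unit 1B 18,636.27.
Cap binds for Unit 3B ($80,900), Unit 4A ($129,600); remaining pool $238,100 reallocated over remaining assessed value 437,048.
Redistributed shares: Unit 4B 196,510.62 → $196,500; Unit 1B 41,589.38 → $41,600.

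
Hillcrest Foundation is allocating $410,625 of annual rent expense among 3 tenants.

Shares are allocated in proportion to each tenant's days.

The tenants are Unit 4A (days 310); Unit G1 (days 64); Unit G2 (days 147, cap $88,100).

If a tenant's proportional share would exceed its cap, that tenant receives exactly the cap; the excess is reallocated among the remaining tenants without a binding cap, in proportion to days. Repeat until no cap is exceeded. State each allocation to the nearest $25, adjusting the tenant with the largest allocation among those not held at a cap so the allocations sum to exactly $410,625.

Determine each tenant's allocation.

Total days = 521.
Pro-rata shares before constraints: Unit 4A 244,325.82; Unit G1 50,441.46; Unit G2 115,857.73.
Cap binds for Unit G2 ($88,100); remaining pool $322,525 reallocated over remaining days 374.
Shares after redistribution: Unit 4A 267,333.56 → $267,325; Unit G1 55,191.44 → $55,200.

Unit 4A: $267,325 · Unit G1: $55,200 · Unit G2: $88,100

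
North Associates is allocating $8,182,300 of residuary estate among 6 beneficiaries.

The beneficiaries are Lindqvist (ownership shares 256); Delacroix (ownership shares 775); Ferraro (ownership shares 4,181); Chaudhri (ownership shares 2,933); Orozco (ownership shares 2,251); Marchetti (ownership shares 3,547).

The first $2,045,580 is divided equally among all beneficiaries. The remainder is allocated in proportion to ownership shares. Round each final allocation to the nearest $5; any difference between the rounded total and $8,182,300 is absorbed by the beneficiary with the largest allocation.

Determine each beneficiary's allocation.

Lindqvist: $453,605; Delacroix: $682,030; Ferraro: $2,181,105; Chaudhri: $1,631,830; Orozco: $1,331,660; Marchetti: $1,902,070

$2,045,580 shared equally gives $340,930 per beneficiary.
Remainder $6,136,720 by ownership shares (total 13,943): Lindqvist 112,673.05 → $112,675; Delacroix 341,100.05 → $341,100; Ferraro 1,840,179.75 → $1,840,180; Chaudhri 1,290,898.64 → $1,290,900; Orozco 990,730.60 → $990,730; Marchetti 1,561,137.91 → $1,561,140.
Rounding difference −$5 on remainder applied to Ferraro.
Totals: Lindqvist $340,930 + $112,675 = $453,605; Delacroix $340,930 + $341,100 = $682,030; Ferraro $340,930 + $1,840,175 = $2,181,105; Chaudhri $340,930 + $1,290,900 = $1,631,830; Orozco $340,930 + $990,730 = $1,331,660; Marchetti $340,930 + $1,561,140 = $1,902,070.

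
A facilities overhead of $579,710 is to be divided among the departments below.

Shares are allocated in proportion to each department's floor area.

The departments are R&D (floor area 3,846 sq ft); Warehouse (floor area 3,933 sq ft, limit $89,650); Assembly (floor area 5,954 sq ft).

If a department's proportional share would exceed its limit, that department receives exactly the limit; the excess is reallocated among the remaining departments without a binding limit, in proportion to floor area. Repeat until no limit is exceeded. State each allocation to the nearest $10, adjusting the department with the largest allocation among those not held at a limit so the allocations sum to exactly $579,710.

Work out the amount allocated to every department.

R&D: $192,320 · Warehouse: $89,650 · Assembly: $297,740

Combined floor area = 13,733.
Pro-rata shares before constraints: R&D 162,350.88; Warehouse 166,023.41; Assembly 251,335.71.
Held at cap: Warehouse ($89,650); remaining pool $490,060 reallocated over remaining floor area 9,800.
Remaining shares: R&D 192,323.55 → $192,320; Assembly 297,736.45 → $297,740.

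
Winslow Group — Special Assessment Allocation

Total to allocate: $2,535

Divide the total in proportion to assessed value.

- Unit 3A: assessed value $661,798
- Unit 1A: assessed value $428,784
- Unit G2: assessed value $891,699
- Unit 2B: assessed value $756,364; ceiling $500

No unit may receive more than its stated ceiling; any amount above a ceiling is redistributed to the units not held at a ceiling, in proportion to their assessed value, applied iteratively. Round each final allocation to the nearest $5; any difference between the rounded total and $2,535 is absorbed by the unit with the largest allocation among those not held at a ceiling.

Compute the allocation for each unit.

Unit 3A: $680 | Unit 1A: $440 | Unit G2: $915 | Unit 2B: $500

Assessed value total: 2,738,645.
Unconstrained shares: Unit 3A 612.59; Unit 1A 396.90; Unit G2 825.39; Unit 2B 700.12.
Cap binds for Unit 2B ($500); residual $2,035 reallocated over remaining assessed value 1,982,281.
Shares after redistribution: Unit 3A 679.40 → $680; Unit 1A 440.19 → $440; Unit G2 915.41 → $915.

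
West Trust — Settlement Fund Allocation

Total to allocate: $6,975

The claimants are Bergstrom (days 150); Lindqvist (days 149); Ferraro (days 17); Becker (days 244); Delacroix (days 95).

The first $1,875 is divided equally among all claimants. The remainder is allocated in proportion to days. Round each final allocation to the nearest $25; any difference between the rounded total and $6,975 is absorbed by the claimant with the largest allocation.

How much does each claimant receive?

Bergstrom: $1,550; Lindqvist: $1,525; Ferraro: $500; Becker: $2,275; Delacroix: $1,125

$1,875 shared equally gives $375 per claimant.
Remainder $5,100 by days (total 655): Bergstrom 1,167.94 → $1,175; Lindqvist 1,160.15 → $1,150; Ferraro 132.37 → $125; Becker 1,899.85 → $1,900; Delacroix 739.69 → $750.
Totals: Bergstrom $375 + $1,175 = $1,550; Lindqvist $375 + $1,150 = $1,525; Ferraro $375 + $125 = $500; Becker $375 + $1,900 = $2,275; Delacroix $375 + $750 = $1,125.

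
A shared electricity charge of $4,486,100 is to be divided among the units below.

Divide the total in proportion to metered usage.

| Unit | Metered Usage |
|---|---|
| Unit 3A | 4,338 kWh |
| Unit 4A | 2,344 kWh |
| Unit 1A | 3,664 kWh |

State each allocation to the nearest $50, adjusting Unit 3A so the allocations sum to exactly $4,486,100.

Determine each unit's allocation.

Combined metered usage = 10,346.
Raw shares: Unit 3A 4,338/10,346 × $4,486,100 = 1,880,988.00; Unit 4A 2,344/10,346 × $4,486,100 = 1,016,375.26; Unit 1A 3,664/10,346 × $4,486,100 = 1,588,736.75.
After rounding ($50): Unit 3A $1,881,000; Unit 4A $1,016,400; Unit 1A $1,588,750. Sum = $4,486,150.
Difference $4,486,100 − $4,486,150 = −$50 applied to Unit 3A: Unit 3A becomes $1,880,950.

Unit 3A: $1,880,950; Unit 4A: $1,016,400; Unit 1A: $1,588,750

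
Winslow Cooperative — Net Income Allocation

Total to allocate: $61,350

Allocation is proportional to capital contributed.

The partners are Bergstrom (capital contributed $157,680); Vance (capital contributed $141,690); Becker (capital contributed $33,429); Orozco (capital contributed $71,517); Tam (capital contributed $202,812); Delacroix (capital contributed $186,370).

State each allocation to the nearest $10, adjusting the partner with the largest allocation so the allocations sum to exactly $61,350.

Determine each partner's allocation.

Combined capital contributed = 793,498.
Raw shares: Bergstrom 157,680/793,498 × $61,350 = 12,191.17; Vance 141,690/793,498 × $61,350 = 10,954.89; Becker 33,429/793,498 × $61,350 = 2,584.59; Orozco 71,517/793,498 × $61,350 = 5,529.40; Tam 202,812/793,498 × $61,350 = 15,680.59; Delacroix 186,370/793,498 × $61,350 = 14,409.36.
At nearest $10: Bergstrom $12,190; Vance $10,950; Becker $2,580; Orozco $5,530; Tam $15,680; Delacroix $14,410. Sum = $61,340.
Difference $61,350 − $61,340 = +$10 applied to largest allocation (Tam): Tam becomes $15,690.

Bergstrom: $12,190 | Vance: $10,950 | Becker: $2,580 | Orozco: $5,530 | Tam: $15,690 | Delacroix: $14,410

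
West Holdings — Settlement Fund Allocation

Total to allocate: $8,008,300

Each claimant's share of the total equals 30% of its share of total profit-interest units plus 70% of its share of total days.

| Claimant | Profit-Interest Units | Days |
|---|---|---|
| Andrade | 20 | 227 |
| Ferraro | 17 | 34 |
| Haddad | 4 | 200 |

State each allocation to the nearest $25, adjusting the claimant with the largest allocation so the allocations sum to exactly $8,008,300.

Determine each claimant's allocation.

Profit-interest units total 41; days total 461.
Blended shares (30% profit-interest units + 70% days): Andrade 0.4910; Ferraro 0.1760; Haddad 0.3330.
Raw shares: Andrade 3,932,290.96; Ferraro 1,409,598.08; Haddad 2,666,410.96.
At nearest $25: Andrade $3,932,300; Ferraro $1,409,600; Haddad $2,666,400. Sum = $8,008,300.
Sum already equals the total — no adjustment.

Andrade: $3,932,300 | Ferraro: $1,409,600 | Haddad: $2,666,400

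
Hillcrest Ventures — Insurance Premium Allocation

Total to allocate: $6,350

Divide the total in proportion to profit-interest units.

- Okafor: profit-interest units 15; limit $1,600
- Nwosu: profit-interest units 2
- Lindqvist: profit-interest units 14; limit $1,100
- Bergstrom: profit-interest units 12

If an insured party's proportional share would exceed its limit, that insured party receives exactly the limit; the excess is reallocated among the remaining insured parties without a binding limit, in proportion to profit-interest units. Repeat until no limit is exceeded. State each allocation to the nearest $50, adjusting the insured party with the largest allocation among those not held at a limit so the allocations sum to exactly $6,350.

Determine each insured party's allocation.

Okafor: $1,600 · Nwosu: $500 · Lindqvist: $1,100 · Bergstrom: $3,150

Profit-interest units total: 43.
Pro-rata shares before constraints: Okafor 2,215.12; Nwosu 295.35; Lindqvist 2,067.44; Bergstrom 1,772.09.
Cap binds for Okafor ($1,600), Lindqvist ($1,100); residual $3,650 reallocated over remaining profit-interest units 14.
Remaining shares: Nwosu 521.43 → $500; Bergstrom 3,128.57 → $3,150.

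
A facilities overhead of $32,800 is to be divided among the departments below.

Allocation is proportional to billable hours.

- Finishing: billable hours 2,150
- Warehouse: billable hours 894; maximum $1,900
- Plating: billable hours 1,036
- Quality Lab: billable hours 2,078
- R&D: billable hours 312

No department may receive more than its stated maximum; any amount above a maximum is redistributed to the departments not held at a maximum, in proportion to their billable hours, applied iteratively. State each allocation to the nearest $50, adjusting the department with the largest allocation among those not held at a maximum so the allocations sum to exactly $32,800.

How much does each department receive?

Finishing: $11,900; Warehouse: $1,900; Plating: $5,750; Quality Lab: $11,500; R&D: $1,750

Billable hours total: 6,470.
Unconstrained shares: Finishing 10,899.54; Warehouse 4,532.18; Plating 5,252.06; Quality Lab 10,534.53; R&D 1,581.70.
Held at cap: Warehouse ($1,900); balance $30,900 reallocated over remaining billable hours 5,576.
Shares after redistribution: Finishing 11,914.45 → $11,900; Plating 5,741.10 → $5,750; Quality Lab 11,515.46 → $11,500; R&D 1,728.98 → $1,750.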